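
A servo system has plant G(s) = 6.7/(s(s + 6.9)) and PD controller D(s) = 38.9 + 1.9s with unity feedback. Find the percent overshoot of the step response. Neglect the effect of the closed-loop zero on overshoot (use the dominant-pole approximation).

Forward path: (38.9 + 1.9s)·6.7/(s(s+6.9)). The closed-loop characteristic equation is s² + (6.9 + 6.7·1.9)s + 6.7·38.9 = 0.
That is s² + 19.63s + 260.6 = 0, so ω_n = 16.14 rad/s and ζ = 19.63/(2·16.14) = 0.608.
%OS = 100·exp(−πζ/√(1−ζ²)) = 9.02%.

9.02%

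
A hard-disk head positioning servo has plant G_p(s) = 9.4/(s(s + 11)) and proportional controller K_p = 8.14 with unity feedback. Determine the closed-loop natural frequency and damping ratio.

ω_n = 8.75 rad/s, ζ = 0.629

1 + K_p·G_p(s) = 0 gives s² + 11s + 76.52 = 0.
So ω_n² = 76.52 ⇒ ω_n = 8.747 rad/s, and ζ = 11/(2ω_n) = 0.629.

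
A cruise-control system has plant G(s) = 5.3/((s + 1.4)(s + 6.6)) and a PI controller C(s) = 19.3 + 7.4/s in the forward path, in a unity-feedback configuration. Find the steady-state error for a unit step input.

The open loop C(s)G(s) has a pole at the origin (type 1), so the static position error constant is infinite and e_ss = 1/(1+∞) = 0.

0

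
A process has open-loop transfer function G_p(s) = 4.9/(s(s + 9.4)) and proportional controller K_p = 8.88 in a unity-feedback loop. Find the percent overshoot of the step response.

4.12%

From 1 + K_pG_p(s) = 0: s² + 9.4s + 43.51 = 0 ⇒ ω_n = 6.596, ζ = 0.7125.
%OS = 100·exp(−πζ/√(1−ζ²)) = 100·exp(−π·0.7125/√0.4923) = 4.12%.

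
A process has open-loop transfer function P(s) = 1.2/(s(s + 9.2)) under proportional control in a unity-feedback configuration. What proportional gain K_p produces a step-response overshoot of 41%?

From %OS = 100·exp(−πζ/√(1−ζ²)) = 41%, ζ = −ln(0.41)/√(π²+ln²(0.41)) = 0.273.
Characteristic equation s² + 9.2s + 1.2K_p = 0 gives ζ = 9.2/(2√(1.2K_p)).
Setting ζ = 0.273: √(1.2K_p) = 9.2/(2·0.273) = 16.85, so K_p = 283.9/1.2 = 237.

K_p = 237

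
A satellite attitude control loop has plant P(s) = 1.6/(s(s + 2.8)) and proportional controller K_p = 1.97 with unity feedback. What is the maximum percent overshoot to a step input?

Closed-loop characteristic equation: s² + 2.8s + 3.152 = 0, so ω_n = 1.775 rad/s and ζ = 2.8/(2·1.775) = 0.7886.
%OS = 100·exp(−πζ/√(1−ζ²)) = 100·exp(−π·0.7886/√0.3782) = 1.78%.

1.78%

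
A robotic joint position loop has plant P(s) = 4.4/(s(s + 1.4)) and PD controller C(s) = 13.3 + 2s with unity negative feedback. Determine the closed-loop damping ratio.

Forward path: (13.3 + 2s)·4.4/(s(s+1.4)). The closed-loop characteristic equation is s² + (1.4 + 4.4·2)s + 4.4·13.3 = 0.
That is s² + 10.2s + 58.52 = 0, so ω_n = 7.65 rad/s and ζ = 10.2/(2·7.65) = 0.6667.

ζ = 0.667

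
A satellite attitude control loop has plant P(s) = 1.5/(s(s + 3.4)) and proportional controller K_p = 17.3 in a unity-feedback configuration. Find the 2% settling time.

T_s ≈ 2.35 s

Closed-loop characteristic equation: s² + 3.4s + 25.95 = 0, so ω_n = 5.094 rad/s and ζ = 3.4/(2·5.094) = 0.3337.
2% settling time T_s ≈ 4/(ζω_n) = 4/1.7 = 2.35 s.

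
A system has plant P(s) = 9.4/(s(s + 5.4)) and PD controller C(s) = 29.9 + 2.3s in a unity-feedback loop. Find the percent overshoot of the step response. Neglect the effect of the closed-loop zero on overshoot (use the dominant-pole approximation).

Forward path: (29.9 + 2.3s)·9.4/(s(s+5.4)). The closed-loop characteristic equation is s² + (5.4 + 9.4·2.3)s + 9.4·29.9 = 0.
That is s² + 27.02s + 281.1 = 0, so ω_n = 16.76 rad/s and ζ = 27.02/(2·16.76) = 0.8059.
%OS = 100·exp(−πζ/√(1−ζ²)) = 1.39%.

1.39%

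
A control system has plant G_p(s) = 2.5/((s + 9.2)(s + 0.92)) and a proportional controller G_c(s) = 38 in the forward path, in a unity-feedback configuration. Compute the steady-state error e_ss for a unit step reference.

0.0818

The loop is type 0. Static position error constant K_pos = G_c(0)·G_p(0) = 38·0.2954 = 11.22.
Steady-state error to a unit step: e_ss = 1/(1+K_pos) = 1/12.22 = 0.0818.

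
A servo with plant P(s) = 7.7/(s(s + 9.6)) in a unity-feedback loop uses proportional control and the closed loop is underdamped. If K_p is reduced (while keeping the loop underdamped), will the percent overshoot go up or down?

ζ = 9.6/(2√(7.7K_p)) rises as K_p falls; higher damping means less overshoot.

decrease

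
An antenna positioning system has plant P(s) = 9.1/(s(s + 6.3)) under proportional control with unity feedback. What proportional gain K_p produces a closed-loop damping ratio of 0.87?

K_p = 1.44

Closed-loop characteristic equation: s² + 6.3s + K_p·9.1 = 0.
So ω_n = √(9.1K_p) and 2ζω_n = 6.3, giving ζ = 6.3/(2√(9.1K_p)).
Setting ζ = 0.87: √(9.1K_p) = 6.3/(2·0.87) = 3.621, so K_p = 13.11/9.1 = 1.44.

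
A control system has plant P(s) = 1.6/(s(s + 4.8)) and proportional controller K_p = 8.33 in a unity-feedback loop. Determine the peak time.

From 1 + K_pP(s) = 0: s² + 4.8s + 13.33 = 0 ⇒ ω_n = 3.651, ζ = 0.6574.
Damped frequency ω_d = ω_n√(1−ζ²) = 2.751 rad/s, so peak time T_p = π/ω_d = 1.14 s.

T_p = 1.14 s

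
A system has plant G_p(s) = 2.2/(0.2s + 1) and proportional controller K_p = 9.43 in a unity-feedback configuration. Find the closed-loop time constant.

τ = 0.0092 s

Closed loop: T(s) = K_p·G_p/(1+K_p·G_p) = 20.75/(0.2s + 1 + 20.75), with pole at s = −(1 + 20.75)/0.2 = −108.7.
Closed-loop time constant τ = 1/108.7 = 0.0092 s.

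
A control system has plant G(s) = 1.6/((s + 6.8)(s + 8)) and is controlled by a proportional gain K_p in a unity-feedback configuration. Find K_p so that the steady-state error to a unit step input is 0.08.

For a type-0 loop with proportional control, e_ss = 1/(1 + K_p·G(0)).
G(0) = 0.02941. Require 1/(1 + K_p·0.02941) = 0.08, so 1 + 0.02941·K_p = 12.5.
K_p = (12.5 − 1)/0.02941 = 391.

K_p = 391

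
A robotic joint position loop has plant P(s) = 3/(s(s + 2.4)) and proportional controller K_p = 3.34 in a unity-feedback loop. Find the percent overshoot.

From 1 + K_pP(s) = 0: s² + 2.4s + 10.02 = 0 ⇒ ω_n = 3.165, ζ = 0.3791.
%OS = 100·exp(−πζ/√(1−ζ²)) = 100·exp(−π·0.3791/√0.8563) = 27.6%.

27.6%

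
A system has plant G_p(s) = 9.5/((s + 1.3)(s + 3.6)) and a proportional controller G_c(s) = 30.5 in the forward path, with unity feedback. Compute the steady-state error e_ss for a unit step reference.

The loop is type 0. Static position error constant K_pos = G_c(0)·G_p(0) = 30.5·2.03 = 61.91.
Steady-state error to a unit step: e_ss = 1/(1+K_pos) = 1/62.91 = 0.0159.

0.0159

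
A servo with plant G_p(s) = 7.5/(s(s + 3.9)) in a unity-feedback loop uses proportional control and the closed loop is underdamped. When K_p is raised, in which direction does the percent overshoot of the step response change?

increase

Characteristic equation s² + 3.9s + K_p·7.5 = 0: raising K_p raises ω_n while 2ζω_n = 3.9 is fixed, so ζ falls and overshoot grows.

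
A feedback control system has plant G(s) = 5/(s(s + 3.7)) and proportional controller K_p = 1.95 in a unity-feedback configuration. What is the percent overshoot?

9.92%

From 1 + K_pG(s) = 0: s² + 3.7s + 9.75 = 0 ⇒ ω_n = 3.122, ζ = 0.5925.
%OS = 100·exp(−πζ/√(1−ζ²)) = 100·exp(−π·0.5925/√0.649) = 9.92%.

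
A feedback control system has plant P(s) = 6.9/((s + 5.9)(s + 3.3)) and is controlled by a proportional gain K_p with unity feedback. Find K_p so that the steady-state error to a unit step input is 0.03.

K_p = 91.2

The loop is type 0, so e_ss(step) = 1/(1 + K_pos) with K_pos = K_p·P(0).
P(0) = 0.3544. Require 1/(1 + K_p·0.3544) = 0.03, so 1 + 0.3544·K_p = 33.33.
K_p = (33.33 − 1)/0.3544 = 91.2.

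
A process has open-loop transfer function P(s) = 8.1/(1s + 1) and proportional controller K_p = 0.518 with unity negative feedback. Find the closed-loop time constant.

τ = 0.192 s

Closed loop: T(s) = K_p·P/(1+K_p·P) = 4.196/(1s + 1 + 4.196), with pole at s = −(1 + 4.196)/1 = −5.196.
Closed-loop time constant τ = 1/5.196 = 0.192 s.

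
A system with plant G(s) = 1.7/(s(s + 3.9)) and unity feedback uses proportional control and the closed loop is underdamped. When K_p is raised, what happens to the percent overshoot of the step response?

increase

ζ = 3.9/(2√(1.7K_p)) decreases as K_p grows; lower damping means more overshoot.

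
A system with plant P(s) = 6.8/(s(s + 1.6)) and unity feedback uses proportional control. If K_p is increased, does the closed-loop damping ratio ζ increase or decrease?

decrease

ζ = 1.6/(2√(6.8K_p)); increasing K_p raises the denominator, so ζ falls.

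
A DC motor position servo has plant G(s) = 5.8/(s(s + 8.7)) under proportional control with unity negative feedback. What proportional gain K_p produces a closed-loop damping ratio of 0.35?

Closed-loop characteristic equation: s² + 8.7s + K_p·5.8 = 0.
So ω_n = √(5.8K_p) and 2ζω_n = 8.7, giving ζ = 8.7/(2√(5.8K_p)).
Setting ζ = 0.35: √(5.8K_p) = 8.7/(2·0.35) = 12.43, so K_p = 154.5/5.8 = 26.6.

K_p = 26.6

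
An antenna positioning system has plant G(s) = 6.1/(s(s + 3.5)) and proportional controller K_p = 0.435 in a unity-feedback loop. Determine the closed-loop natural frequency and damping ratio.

With unity feedback the closed-loop characteristic equation is s² + 3.5s + 0.435·6.1 = s² + 3.5s + 2.653 = 0.
Matching s² + 2ζω_n s + ω_n²: ω_n = √2.653 = 1.629 rad/s and 2ζω_n = 3.5, so ζ = 3.5/(2·1.629) = 1.07.

ω_n = 1.63 rad/s, ζ = 1.07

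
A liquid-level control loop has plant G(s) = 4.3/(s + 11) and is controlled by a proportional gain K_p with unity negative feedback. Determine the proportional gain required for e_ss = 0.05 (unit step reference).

K_p = 48.6

The loop is type 0, so e_ss(step) = 1/(1 + K_pos) with K_pos = K_p·G(0).
G(0) = 0.3909. Require 1/(1 + K_p·0.3909) = 0.05, so 1 + 0.3909·K_p = 20.
K_p = (20 − 1)/0.3909 = 48.6.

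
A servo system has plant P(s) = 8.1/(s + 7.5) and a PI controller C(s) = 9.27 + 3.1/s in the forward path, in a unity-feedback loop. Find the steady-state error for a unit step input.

The open loop C(s)P(s) has a pole at the origin (type 1), so the static position error constant is infinite and e_ss = 1/(1+∞) = 0.

0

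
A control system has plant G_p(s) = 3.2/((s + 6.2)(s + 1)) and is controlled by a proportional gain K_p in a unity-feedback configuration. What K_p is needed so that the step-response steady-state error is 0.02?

K_p = 94.9

Steady-state error for a unit step on this type-0 loop is 1/(1 + K_p·G_p(0)).
G_p(0) = 0.5161. Require 1/(1 + K_p·0.5161) = 0.02, so 1 + 0.5161·K_p = 50.
K_p = (50 − 1)/0.5161 = 94.9.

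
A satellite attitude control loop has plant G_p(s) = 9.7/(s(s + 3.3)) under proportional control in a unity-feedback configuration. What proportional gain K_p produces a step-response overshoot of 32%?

K_p = 2.41

From %OS = 100·exp(−πζ/√(1−ζ²)) = 32%, ζ = −ln(0.32)/√(π²+ln²(0.32)) = 0.341.
Characteristic equation s² + 3.3s + 9.7K_p = 0 gives ζ = 3.3/(2√(9.7K_p)).
Setting ζ = 0.341: √(9.7K_p) = 3.3/(2·0.341) = 4.839, so K_p = 23.42/9.7 = 2.41.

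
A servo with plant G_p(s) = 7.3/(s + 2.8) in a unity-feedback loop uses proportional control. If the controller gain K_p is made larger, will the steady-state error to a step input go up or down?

e_ss = 1/(1 + K_p·G_p(0)); a larger K_p raises the denominator, so e_ss decreases.

decrease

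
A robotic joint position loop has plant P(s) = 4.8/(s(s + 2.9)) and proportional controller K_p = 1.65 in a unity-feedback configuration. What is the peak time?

T_p = 1.3 s

From 1 + K_pP(s) = 0: s² + 2.9s + 7.92 = 0 ⇒ ω_n = 2.814, ζ = 0.5152.
Damped frequency ω_d = ω_n√(1−ζ²) = 2.412 rad/s, so peak time T_p = π/ω_d = 1.3 s.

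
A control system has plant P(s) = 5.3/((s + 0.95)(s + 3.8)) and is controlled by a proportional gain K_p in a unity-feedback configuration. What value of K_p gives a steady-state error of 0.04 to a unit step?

K_p = 16.3

For a type-0 loop with proportional control, e_ss = 1/(1 + K_p·P(0)).
P(0) = 1.468. Require 1/(1 + K_p·1.468) = 0.04, so 1 + 1.468·K_p = 25.
K_p = (25 − 1)/1.468 = 16.3.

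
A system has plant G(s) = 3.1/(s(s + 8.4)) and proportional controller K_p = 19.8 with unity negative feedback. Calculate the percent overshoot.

13.6%

The closed-loop denominator s² + 8.4s + 61.38 gives ω_n = √61.38 = 7.835 and ζ = 8.4/(2ω_n) = 0.5361.
%OS = 100·exp(−πζ/√(1−ζ²)) = 100·exp(−π·0.5361/√0.7126) = 13.6%.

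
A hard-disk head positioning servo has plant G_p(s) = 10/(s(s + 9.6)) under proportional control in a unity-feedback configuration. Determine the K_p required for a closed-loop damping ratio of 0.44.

Closed-loop characteristic equation: s² + 9.6s + K_p·10 = 0.
So ω_n = √(10K_p) and 2ζω_n = 9.6, giving ζ = 9.6/(2√(10K_p)).
Setting ζ = 0.44: √(10K_p) = 9.6/(2·0.44) = 10.91, so K_p = 119/10 = 11.9.

K_p = 11.9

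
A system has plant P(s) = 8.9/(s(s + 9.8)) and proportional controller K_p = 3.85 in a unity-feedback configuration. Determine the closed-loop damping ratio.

With unity feedback the closed-loop characteristic equation is s² + 9.8s + 3.85·8.9 = s² + 9.8s + 34.27 = 0.
So ω_n² = 34.27 ⇒ ω_n = 5.854 rad/s, and ζ = 9.8/(2ω_n) = 0.837.

ζ = 0.837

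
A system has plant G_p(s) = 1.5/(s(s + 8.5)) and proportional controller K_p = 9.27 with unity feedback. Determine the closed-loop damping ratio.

ζ = 1.14

1 + K_p·G_p(s) = 0 gives s² + 8.5s + 13.9 = 0.
So ω_n² = 13.9 ⇒ ω_n = 3.729 rad/s, and ζ = 8.5/(2ω_n) = 1.14.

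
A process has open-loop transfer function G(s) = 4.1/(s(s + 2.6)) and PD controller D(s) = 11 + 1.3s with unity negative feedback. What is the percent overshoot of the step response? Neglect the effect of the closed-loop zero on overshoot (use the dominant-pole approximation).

10%

Forward path: (11 + 1.3s)·4.1/(s(s+2.6)). The closed-loop characteristic equation is s² + (2.6 + 4.1·1.3)s + 4.1·11 = 0.
That is s² + 7.93s + 45.1 = 0, so ω_n = 6.716 rad/s and ζ = 7.93/(2·6.716) = 0.5904.
%OS = 100·exp(−πζ/√(1−ζ²)) = 10%.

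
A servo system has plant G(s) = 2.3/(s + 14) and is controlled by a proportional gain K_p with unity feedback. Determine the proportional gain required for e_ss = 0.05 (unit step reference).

K_p = 116

For a type-0 loop with proportional control, e_ss = 1/(1 + K_p·G(0)).
G(0) = 0.1643. Require 1/(1 + K_p·0.1643) = 0.05, so 1 + 0.1643·K_p = 20.
K_p = (20 − 1)/0.1643 = 116.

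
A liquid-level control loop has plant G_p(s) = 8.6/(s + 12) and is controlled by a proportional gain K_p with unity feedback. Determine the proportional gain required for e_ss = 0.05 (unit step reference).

The loop is type 0, so e_ss(step) = 1/(1 + K_pos) with K_pos = K_p·G_p(0).
G_p(0) = 0.7167. Require 1/(1 + K_p·0.7167) = 0.05, so 1 + 0.7167·K_p = 20.
K_p = (20 − 1)/0.7167 = 26.5.

K_p = 26.5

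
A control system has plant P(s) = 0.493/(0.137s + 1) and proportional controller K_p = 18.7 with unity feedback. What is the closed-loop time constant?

Closed loop: T(s) = K_p·P/(1+K_p·P) = 9.219/(0.137s + 1 + 9.219), with pole at s = −(1 + 9.219)/0.137 = −74.59.
Closed-loop time constant τ = 1/74.59 = 0.0134 s.

τ = 0.0134 s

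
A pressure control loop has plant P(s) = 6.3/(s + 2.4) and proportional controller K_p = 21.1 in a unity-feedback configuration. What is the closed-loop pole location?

Closed-loop transfer function: T(s) = K_p·P(s)/(1 + K_p·P(s)) = 132.9/(s + 2.4 + 132.9) = 132.9/(s + 135.3).
The closed-loop pole is at s = −135.3.

s = -135.3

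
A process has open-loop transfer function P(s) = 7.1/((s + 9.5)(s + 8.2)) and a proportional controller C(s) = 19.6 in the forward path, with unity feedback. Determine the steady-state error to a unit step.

The loop is type 0. Static position error constant K_pos = C(0)·P(0) = 19.6·0.09114 = 1.786.
Steady-state error to a unit step: e_ss = 1/(1+K_pos) = 1/2.786 = 0.359.

0.359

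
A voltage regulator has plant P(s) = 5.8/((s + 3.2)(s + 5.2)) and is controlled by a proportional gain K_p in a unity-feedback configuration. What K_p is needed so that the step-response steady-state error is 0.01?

The loop is type 0, so e_ss(step) = 1/(1 + K_pos) with K_pos = K_p·P(0).
P(0) = 0.3486. Require 1/(1 + K_p·0.3486) = 0.01, so 1 + 0.3486·K_p = 100.
K_p = (100 − 1)/0.3486 = 284.

K_p = 284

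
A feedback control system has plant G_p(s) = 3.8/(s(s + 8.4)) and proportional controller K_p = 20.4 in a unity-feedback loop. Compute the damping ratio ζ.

ζ = 0.477

The closed-loop denominator is s(s+8.4) + 20.4·3.8 = s² + 8.4s + 77.52.
So ω_n² = 77.52 ⇒ ω_n = 8.805 rad/s, and ζ = 8.4/(2ω_n) = 0.477.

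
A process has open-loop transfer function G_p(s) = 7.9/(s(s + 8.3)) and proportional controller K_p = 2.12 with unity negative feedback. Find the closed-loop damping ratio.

ζ = 1.01

1 + K_p·G_p(s) = 0 gives s² + 8.3s + 16.75 = 0.
So ω_n² = 16.75 ⇒ ω_n = 4.092 rad/s, and ζ = 8.3/(2ω_n) = 1.01.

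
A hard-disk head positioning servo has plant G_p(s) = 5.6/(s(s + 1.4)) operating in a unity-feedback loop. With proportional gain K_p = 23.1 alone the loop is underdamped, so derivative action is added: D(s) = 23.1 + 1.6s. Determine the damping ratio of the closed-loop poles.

Forward path: (23.1 + 1.6s)·5.6/(s(s+1.4)). The closed-loop characteristic equation is s² + (1.4 + 5.6·1.6)s + 5.6·23.1 = 0.
That is s² + 10.36s + 129.4 = 0, so ω_n = 11.37 rad/s and ζ = 10.36/(2·11.37) = 0.4554.

ζ = 0.455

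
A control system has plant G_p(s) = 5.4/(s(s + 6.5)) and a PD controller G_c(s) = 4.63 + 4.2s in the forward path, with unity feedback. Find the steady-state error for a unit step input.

0

The open loop G_c(s)G_p(s) has a pole at the origin (type 1), so the static position error constant is infinite and e_ss = 1/(1+∞) = 0.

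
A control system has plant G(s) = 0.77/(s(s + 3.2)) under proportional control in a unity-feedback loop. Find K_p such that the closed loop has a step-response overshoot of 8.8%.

From %OS = 100·exp(−πζ/√(1−ζ²)) = 8.8%, ζ = −ln(0.088)/√(π²+ln²(0.088)) = 0.6119.
Characteristic equation s² + 3.2s + 0.77K_p = 0 gives ζ = 3.2/(2√(0.77K_p)).
Setting ζ = 0.6119: √(0.77K_p) = 3.2/(2·0.6119) = 2.615, so K_p = 6.837/0.77 = 8.88.

K_p = 8.88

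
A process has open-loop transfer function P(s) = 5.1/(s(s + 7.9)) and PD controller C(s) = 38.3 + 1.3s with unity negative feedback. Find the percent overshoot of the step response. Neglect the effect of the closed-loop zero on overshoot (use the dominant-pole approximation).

Forward path: (38.3 + 1.3s)·5.1/(s(s+7.9)). The closed-loop characteristic equation is s² + (7.9 + 5.1·1.3)s + 5.1·38.3 = 0.
That is s² + 14.53s + 195.3 = 0, so ω_n = 13.98 rad/s and ζ = 14.53/(2·13.98) = 0.5198.
%OS = 100·exp(−πζ/√(1−ζ²)) = 14.8%.

14.8%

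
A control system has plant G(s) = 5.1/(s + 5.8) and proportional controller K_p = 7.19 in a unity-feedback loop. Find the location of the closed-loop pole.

Closed-loop transfer function: T(s) = K_p·G(s)/(1 + K_p·G(s)) = 36.67/(s + 5.8 + 36.67) = 36.67/(s + 42.47).
The closed-loop pole is at s = −42.47.

s = -42.47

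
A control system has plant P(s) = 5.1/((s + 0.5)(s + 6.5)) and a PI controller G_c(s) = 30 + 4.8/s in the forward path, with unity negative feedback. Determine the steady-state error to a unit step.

The open loop G_c(s)P(s) has a pole at the origin (type 1), so the static position error constant is infinite and e_ss = 1/(1+∞) = 0.

0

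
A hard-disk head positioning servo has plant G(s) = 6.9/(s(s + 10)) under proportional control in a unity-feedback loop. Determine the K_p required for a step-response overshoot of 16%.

K_p = 14.3

From %OS = 100·exp(−πζ/√(1−ζ²)) = 16%, ζ = −ln(0.16)/√(π²+ln²(0.16)) = 0.5039.
Characteristic equation s² + 10s + 6.9K_p = 0 gives ζ = 10/(2√(6.9K_p)).
Setting ζ = 0.5039: √(6.9K_p) = 10/(2·0.5039) = 9.923, so K_p = 98.47/6.9 = 14.3.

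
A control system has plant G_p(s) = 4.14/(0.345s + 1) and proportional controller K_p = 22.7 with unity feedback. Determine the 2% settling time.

Closed loop: T(s) = K_p·G_p/(1+K_p·G_p) = 93.98/(0.345s + 1 + 93.98), with pole at s = −(1 + 93.98)/0.345 = −275.3.
τ = 1/275.3 = 0.003632 s, so 2% settling time ≈ 4τ = 0.0145 s.

T_s ≈ 0.0145 s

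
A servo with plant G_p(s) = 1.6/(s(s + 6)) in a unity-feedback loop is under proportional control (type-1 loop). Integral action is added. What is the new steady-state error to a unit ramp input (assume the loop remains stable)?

0

The integrator raises the loop to type 2, so K_v → ∞ and e_ss to a ramp is zero.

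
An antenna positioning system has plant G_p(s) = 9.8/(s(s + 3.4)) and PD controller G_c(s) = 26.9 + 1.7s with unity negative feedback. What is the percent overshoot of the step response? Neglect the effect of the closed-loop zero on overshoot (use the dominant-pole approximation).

Forward path: (26.9 + 1.7s)·9.8/(s(s+3.4)). The closed-loop characteristic equation is s² + (3.4 + 9.8·1.7)s + 9.8·26.9 = 0.
That is s² + 20.06s + 263.6 = 0, so ω_n = 16.24 rad/s and ζ = 20.06/(2·16.24) = 0.6177.
%OS = 100·exp(−πζ/√(1−ζ²)) = 8.48%.

8.48%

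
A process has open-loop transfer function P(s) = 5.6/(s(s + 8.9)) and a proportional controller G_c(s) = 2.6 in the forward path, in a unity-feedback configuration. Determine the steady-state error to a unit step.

0

The open loop G_c(s)P(s) has a pole at the origin (type 1), so the static position error constant is infinite and e_ss = 1/(1+∞) = 0.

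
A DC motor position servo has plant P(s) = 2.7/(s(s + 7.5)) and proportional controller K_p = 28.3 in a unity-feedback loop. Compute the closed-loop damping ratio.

ζ = 0.429

The closed-loop denominator is s(s+7.5) + 28.3·2.7 = s² + 7.5s + 76.41.
Matching s² + 2ζω_n s + ω_n²: ω_n = √76.41 = 8.741 rad/s and 2ζω_n = 7.5, so ζ = 7.5/(2·8.741) = 0.429.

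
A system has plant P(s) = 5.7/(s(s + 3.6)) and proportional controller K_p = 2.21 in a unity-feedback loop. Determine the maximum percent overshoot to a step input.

From 1 + K_pP(s) = 0: s² + 3.6s + 12.6 = 0 ⇒ ω_n = 3.549, ζ = 0.5072.
%OS = 100·exp(−πζ/√(1−ζ²)) = 100·exp(−π·0.5072/√0.7428) = 15.7%.

15.7%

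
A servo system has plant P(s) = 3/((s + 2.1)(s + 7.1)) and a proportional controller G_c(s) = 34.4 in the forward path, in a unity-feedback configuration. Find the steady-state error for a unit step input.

0.126

The loop is type 0. Static position error constant K_pos = G_c(0)·P(0) = 34.4·0.2012 = 6.922.
Steady-state error to a unit step: e_ss = 1/(1+K_pos) = 1/7.922 = 0.126.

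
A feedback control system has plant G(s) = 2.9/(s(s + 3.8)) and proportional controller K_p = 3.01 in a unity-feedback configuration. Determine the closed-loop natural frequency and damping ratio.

ω_n = 2.95 rad/s, ζ = 0.643

The closed-loop denominator is s(s+3.8) + 3.01·2.9 = s² + 3.8s + 8.729.
So ω_n² = 8.729 ⇒ ω_n = 2.954 rad/s, and ζ = 3.8/(2ω_n) = 0.643.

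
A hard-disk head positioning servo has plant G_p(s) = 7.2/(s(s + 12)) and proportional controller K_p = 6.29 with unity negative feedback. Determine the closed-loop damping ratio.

ζ = 0.892

With unity feedback the closed-loop characteristic equation is s² + 12s + 6.29·7.2 = s² + 12s + 45.29 = 0.
Matching s² + 2ζω_n s + ω_n²: ω_n = √45.29 = 6.73 rad/s and 2ζω_n = 12, so ζ = 12/(2·6.73) = 0.892.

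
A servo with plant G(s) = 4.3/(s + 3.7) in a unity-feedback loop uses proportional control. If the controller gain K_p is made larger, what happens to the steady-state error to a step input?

decrease

e_ss = 1/(1 + K_p·G(0)); a larger K_p raises the denominator, so e_ss decreases.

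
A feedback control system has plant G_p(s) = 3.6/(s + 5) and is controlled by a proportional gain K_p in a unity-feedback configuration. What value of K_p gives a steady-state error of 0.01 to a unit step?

For a type-0 loop with proportional control, e_ss = 1/(1 + K_p·G_p(0)).
G_p(0) = 0.72. Require 1/(1 + K_p·0.72) = 0.01, so 1 + 0.72·K_p = 100.
K_p = (100 − 1)/0.72 = 138.

K_p = 138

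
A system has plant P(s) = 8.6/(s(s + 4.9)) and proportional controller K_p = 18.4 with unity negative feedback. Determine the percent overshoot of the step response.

53.6%

From 1 + K_pP(s) = 0: s² + 4.9s + 158.2 = 0 ⇒ ω_n = 12.58, ζ = 0.1948.
%OS = 100·exp(−πζ/√(1−ζ²)) = 100·exp(−π·0.1948/√0.9621) = 53.6%.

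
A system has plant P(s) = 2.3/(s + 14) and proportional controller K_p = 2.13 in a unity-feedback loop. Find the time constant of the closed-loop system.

Closed-loop transfer function: T(s) = K_p·P(s)/(1 + K_p·P(s)) = 4.899/(s + 14 + 4.899) = 4.899/(s + 18.9).
Time constant τ = 1/18.9 = 0.0529 s.

τ = 0.0529 s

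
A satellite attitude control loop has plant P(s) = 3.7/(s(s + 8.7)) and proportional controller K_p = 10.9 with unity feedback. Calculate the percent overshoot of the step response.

5.22%

The closed-loop denominator s² + 8.7s + 40.33 gives ω_n = √40.33 = 6.351 and ζ = 8.7/(2ω_n) = 0.685.
%OS = 100·exp(−πζ/√(1−ζ²)) = 100·exp(−π·0.685/√0.5308) = 5.22%.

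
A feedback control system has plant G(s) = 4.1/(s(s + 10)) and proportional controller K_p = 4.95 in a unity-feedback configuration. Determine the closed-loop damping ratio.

ζ = 1.11

1 + K_p·G(s) = 0 gives s² + 10s + 20.29 = 0.
Matching s² + 2ζω_n s + ω_n²: ω_n = √20.29 = 4.505 rad/s and 2ζω_n = 10, so ζ = 10/(2·4.505) = 1.11.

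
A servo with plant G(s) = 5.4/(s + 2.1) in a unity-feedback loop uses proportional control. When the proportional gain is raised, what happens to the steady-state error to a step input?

decrease

The position error constant K_pos = K_p·G(0) grows with K_p, and e_ss = 1/(1+K_pos) falls.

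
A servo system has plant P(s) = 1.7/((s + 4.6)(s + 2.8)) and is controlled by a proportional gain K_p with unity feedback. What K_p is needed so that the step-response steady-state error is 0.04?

K_p = 182

The loop is type 0, so e_ss(step) = 1/(1 + K_pos) with K_pos = K_p·P(0).
P(0) = 0.132. Require 1/(1 + K_p·0.132) = 0.04, so 1 + 0.132·K_p = 25.
K_p = (25 − 1)/0.132 = 182.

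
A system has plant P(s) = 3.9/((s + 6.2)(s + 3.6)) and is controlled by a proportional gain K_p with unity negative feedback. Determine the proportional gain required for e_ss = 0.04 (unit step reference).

The loop is type 0, so e_ss(step) = 1/(1 + K_pos) with K_pos = K_p·P(0).
P(0) = 0.1747. Require 1/(1 + K_p·0.1747) = 0.04, so 1 + 0.1747·K_p = 25.
K_p = (25 − 1)/0.1747 = 137.

K_p = 137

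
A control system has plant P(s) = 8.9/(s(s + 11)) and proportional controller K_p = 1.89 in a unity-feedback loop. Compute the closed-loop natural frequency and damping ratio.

ω_n = 4.1 rad/s, ζ = 1.34

With unity feedback the closed-loop characteristic equation is s² + 11s + 1.89·8.9 = s² + 11s + 16.82 = 0.
Matching s² + 2ζω_n s + ω_n²: ω_n = √16.82 = 4.101 rad/s and 2ζω_n = 11, so ζ = 11/(2·4.101) = 1.34.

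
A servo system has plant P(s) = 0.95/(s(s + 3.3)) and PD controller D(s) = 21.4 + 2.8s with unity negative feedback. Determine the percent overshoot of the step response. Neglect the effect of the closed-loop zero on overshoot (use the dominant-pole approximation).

Forward path: (21.4 + 2.8s)·0.95/(s(s+3.3)). The closed-loop characteristic equation is s² + (3.3 + 0.95·2.8)s + 0.95·21.4 = 0.
That is s² + 5.96s + 20.33 = 0, so ω_n = 4.509 rad/s and ζ = 5.96/(2·4.509) = 0.6609.
%OS = 100·exp(−πζ/√(1−ζ²)) = 6.29%.

6.29%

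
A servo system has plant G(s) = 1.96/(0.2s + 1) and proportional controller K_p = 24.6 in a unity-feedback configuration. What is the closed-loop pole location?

s = -246.1

Closed loop: T(s) = K_p·G/(1+K_p·G) = 48.22/(0.2s + 1 + 48.22), with pole at s = −(1 + 48.22)/0.2 = −246.1.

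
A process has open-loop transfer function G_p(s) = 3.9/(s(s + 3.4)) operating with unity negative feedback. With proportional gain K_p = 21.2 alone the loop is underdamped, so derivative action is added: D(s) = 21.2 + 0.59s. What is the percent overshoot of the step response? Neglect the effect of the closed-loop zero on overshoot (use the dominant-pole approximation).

35.4%

Forward path: (21.2 + 0.59s)·3.9/(s(s+3.4)). The closed-loop characteristic equation is s² + (3.4 + 3.9·0.59)s + 3.9·21.2 = 0.
That is s² + 5.701s + 82.68 = 0, so ω_n = 9.093 rad/s and ζ = 5.701/(2·9.093) = 0.3135.
%OS = 100·exp(−πζ/√(1−ζ²)) = 35.4%.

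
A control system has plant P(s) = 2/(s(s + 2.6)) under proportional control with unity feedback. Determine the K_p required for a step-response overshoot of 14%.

K_p = 3

From %OS = 100·exp(−πζ/√(1−ζ²)) = 14%, ζ = −ln(0.14)/√(π²+ln²(0.14)) = 0.5305.
Characteristic equation s² + 2.6s + 2K_p = 0 gives ζ = 2.6/(2√(2K_p)).
Setting ζ = 0.5305: √(2K_p) = 2.6/(2·0.5305) = 2.45, so K_p = 6.005/2 = 3.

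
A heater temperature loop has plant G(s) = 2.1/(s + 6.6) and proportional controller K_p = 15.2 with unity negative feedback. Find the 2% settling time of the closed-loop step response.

Closed-loop transfer function: T(s) = K_p·G(s)/(1 + K_p·G(s)) = 31.92/(s + 6.6 + 31.92) = 31.92/(s + 38.52).
Time constant τ = 1/38.52 = 0.02596 s, so the 2% settling time is about 4τ = 0.104 s.

T_s ≈ 0.104 s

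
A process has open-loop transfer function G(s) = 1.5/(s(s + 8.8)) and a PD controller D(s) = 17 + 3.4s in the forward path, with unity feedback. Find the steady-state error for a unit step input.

The open loop D(s)G(s) has a pole at the origin (type 1), so the static position error constant is infinite and e_ss = 1/(1+∞) = 0.

0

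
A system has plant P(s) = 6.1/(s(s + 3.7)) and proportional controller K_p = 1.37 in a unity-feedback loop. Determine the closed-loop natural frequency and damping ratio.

ω_n = 2.89 rad/s, ζ = 0.64

1 + K_p·P(s) = 0 gives s² + 3.7s + 8.357 = 0.
So ω_n² = 8.357 ⇒ ω_n = 2.891 rad/s, and ζ = 3.7/(2ω_n) = 0.64.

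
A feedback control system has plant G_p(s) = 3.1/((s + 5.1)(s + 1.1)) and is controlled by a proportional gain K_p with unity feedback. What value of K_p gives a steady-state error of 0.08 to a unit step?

K_p = 20.8

Steady-state error for a unit step on this type-0 loop is 1/(1 + K_p·G_p(0)).
G_p(0) = 0.5526. Require 1/(1 + K_p·0.5526) = 0.08, so 1 + 0.5526·K_p = 12.5.
K_p = (12.5 − 1)/0.5526 = 20.8.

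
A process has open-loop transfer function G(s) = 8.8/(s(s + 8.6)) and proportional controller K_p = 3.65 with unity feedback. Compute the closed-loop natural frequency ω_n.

ω_n = 5.67 rad/s

The closed-loop denominator is s(s+8.6) + 3.65·8.8 = s² + 8.6s + 32.12.
Matching s² + 2ζω_n s + ω_n²: ω_n = √32.12 = 5.667 rad/s and 2ζω_n = 8.6, so ζ = 8.6/(2·5.667) = 0.759.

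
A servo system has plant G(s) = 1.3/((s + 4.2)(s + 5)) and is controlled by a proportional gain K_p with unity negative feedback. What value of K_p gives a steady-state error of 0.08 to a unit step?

Steady-state error for a unit step on this type-0 loop is 1/(1 + K_p·G(0)).
G(0) = 0.0619. Require 1/(1 + K_p·0.0619) = 0.08, so 1 + 0.0619·K_p = 12.5.
K_p = (12.5 − 1)/0.0619 = 186.

K_p = 186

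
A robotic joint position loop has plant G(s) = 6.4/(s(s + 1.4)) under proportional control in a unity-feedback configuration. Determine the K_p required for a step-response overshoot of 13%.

K_p = 0.258

From %OS = 100·exp(−πζ/√(1−ζ²)) = 13%, ζ = −ln(0.13)/√(π²+ln²(0.13)) = 0.5446.
Characteristic equation s² + 1.4s + 6.4K_p = 0 gives ζ = 1.4/(2√(6.4K_p)).
Setting ζ = 0.5446: √(6.4K_p) = 1.4/(2·0.5446) = 1.285, so K_p = 1.652/6.4 = 0.258.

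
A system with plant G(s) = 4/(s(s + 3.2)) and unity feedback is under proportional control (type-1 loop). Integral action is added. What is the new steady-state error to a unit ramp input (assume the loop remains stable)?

0

The integrator raises the loop to type 2, so K_v → ∞ and e_ss to a ramp is zero.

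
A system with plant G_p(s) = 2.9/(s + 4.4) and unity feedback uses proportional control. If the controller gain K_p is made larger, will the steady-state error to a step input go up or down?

e_ss = 1/(1 + K_p·G_p(0)); a larger K_p raises the denominator, so e_ss decreases.

decrease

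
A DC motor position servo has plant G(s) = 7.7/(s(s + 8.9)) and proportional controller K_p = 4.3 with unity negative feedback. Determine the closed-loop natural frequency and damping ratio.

With unity feedback the closed-loop characteristic equation is s² + 8.9s + 4.3·7.7 = s² + 8.9s + 33.11 = 0.
Matching s² + 2ζω_n s + ω_n²: ω_n = √33.11 = 5.754 rad/s and 2ζω_n = 8.9, so ζ = 8.9/(2·5.754) = 0.773.

ω_n = 5.75 rad/s, ζ = 0.773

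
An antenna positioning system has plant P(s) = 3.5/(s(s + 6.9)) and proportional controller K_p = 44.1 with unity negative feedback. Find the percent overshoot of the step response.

40.3%

Closed-loop characteristic equation: s² + 6.9s + 154.3 = 0, so ω_n = 12.42 rad/s and ζ = 6.9/(2·12.42) = 0.2777.
%OS = 100·exp(−πζ/√(1−ζ²)) = 100·exp(−π·0.2777/√0.9229) = 40.3%.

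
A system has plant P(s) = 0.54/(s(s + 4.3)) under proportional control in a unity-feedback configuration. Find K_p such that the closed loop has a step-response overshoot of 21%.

From %OS = 100·exp(−πζ/√(1−ζ²)) = 21%, ζ = −ln(0.21)/√(π²+ln²(0.21)) = 0.4449.
Characteristic equation s² + 4.3s + 0.54K_p = 0 gives ζ = 4.3/(2√(0.54K_p)).
Setting ζ = 0.4449: √(0.54K_p) = 4.3/(2·0.4449) = 4.833, so K_p = 23.35/0.54 = 43.2.

K_p = 43.2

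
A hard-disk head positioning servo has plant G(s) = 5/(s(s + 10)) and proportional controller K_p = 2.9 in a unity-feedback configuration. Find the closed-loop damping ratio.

ζ = 1.31

The closed-loop denominator is s(s+10) + 2.9·5 = s² + 10s + 14.5.
So ω_n² = 14.5 ⇒ ω_n = 3.808 rad/s, and ζ = 10/(2ω_n) = 1.31.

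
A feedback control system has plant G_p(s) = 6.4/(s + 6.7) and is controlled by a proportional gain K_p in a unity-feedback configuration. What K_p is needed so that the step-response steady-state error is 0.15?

For a type-0 loop with proportional control, e_ss = 1/(1 + K_p·G_p(0)).
G_p(0) = 0.9552. Require 1/(1 + K_p·0.9552) = 0.15, so 1 + 0.9552·K_p = 6.667.
K_p = (6.667 − 1)/0.9552 = 5.93.

K_p = 5.93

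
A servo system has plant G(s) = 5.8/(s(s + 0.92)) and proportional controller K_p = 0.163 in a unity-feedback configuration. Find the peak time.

T_p = 3.67 s

Closed-loop characteristic equation: s² + 0.92s + 0.9454 = 0, so ω_n = 0.9723 rad/s and ζ = 0.92/(2·0.9723) = 0.4731.
Damped frequency ω_d = ω_n√(1−ζ²) = 0.8566 rad/s, so peak time T_p = π/ω_d = 3.67 s.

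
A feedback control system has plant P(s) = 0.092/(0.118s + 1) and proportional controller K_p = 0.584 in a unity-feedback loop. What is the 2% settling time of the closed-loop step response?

Closed loop: T(s) = K_p·P/(1+K_p·P) = 0.05373/(0.118s + 1 + 0.05373), with pole at s = −(1 + 0.05373)/0.118 = −8.93.
τ = 1/8.93 = 0.112 s, so 2% settling time ≈ 4τ = 0.448 s.

T_s ≈ 0.448 s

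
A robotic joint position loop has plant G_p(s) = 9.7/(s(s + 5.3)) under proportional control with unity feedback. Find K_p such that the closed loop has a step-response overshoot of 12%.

K_p = 2.31

From %OS = 100·exp(−πζ/√(1−ζ²)) = 12%, ζ = −ln(0.12)/√(π²+ln²(0.12)) = 0.5594.
Characteristic equation s² + 5.3s + 9.7K_p = 0 gives ζ = 5.3/(2√(9.7K_p)).
Setting ζ = 0.5594: √(9.7K_p) = 5.3/(2·0.5594) = 4.737, so K_p = 22.44/9.7 = 2.31.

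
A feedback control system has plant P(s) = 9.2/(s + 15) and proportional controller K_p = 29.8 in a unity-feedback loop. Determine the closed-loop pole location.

s = -289.2

Closed-loop transfer function: T(s) = K_p·P(s)/(1 + K_p·P(s)) = 274.2/(s + 15 + 274.2) = 274.2/(s + 289.2).
The closed-loop pole is at s = −289.2.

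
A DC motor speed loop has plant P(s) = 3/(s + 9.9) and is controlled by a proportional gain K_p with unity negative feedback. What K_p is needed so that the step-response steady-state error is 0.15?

Steady-state error for a unit step on this type-0 loop is 1/(1 + K_p·P(0)).
P(0) = 0.303. Require 1/(1 + K_p·0.303) = 0.15, so 1 + 0.303·K_p = 6.667.
K_p = (6.667 − 1)/0.303 = 18.7.

K_p = 18.7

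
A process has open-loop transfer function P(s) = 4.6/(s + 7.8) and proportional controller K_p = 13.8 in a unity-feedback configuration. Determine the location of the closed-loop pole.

s = -71.28

Closed-loop transfer function: T(s) = K_p·P(s)/(1 + K_p·P(s)) = 63.48/(s + 7.8 + 63.48) = 63.48/(s + 71.28).
The closed-loop pole is at s = −71.28.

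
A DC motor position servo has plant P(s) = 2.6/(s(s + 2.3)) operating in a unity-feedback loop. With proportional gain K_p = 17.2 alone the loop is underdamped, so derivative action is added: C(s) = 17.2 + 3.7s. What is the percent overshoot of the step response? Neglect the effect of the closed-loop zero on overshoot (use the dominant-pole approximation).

Forward path: (17.2 + 3.7s)·2.6/(s(s+2.3)). The closed-loop characteristic equation is s² + (2.3 + 2.6·3.7)s + 2.6·17.2 = 0.
That is s² + 11.92s + 44.72 = 0, so ω_n = 6.687 rad/s and ζ = 11.92/(2·6.687) = 0.8912.
%OS = 100·exp(−πζ/√(1−ζ²)) = 0.208%.

0.208%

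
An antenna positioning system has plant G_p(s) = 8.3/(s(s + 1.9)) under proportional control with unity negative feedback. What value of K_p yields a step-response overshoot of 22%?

From %OS = 100·exp(−πζ/√(1−ζ²)) = 22%, ζ = −ln(0.22)/√(π²+ln²(0.22)) = 0.4342.
Characteristic equation s² + 1.9s + 8.3K_p = 0 gives ζ = 1.9/(2√(8.3K_p)).
Setting ζ = 0.4342: √(8.3K_p) = 1.9/(2·0.4342) = 2.188, so K_p = 4.788/8.3 = 0.577.

K_p = 0.577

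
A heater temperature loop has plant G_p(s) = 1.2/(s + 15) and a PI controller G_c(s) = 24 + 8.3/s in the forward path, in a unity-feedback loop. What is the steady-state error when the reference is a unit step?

The open loop G_c(s)G_p(s) has a pole at the origin (type 1), so the static position error constant is infinite and e_ss = 1/(1+∞) = 0.

0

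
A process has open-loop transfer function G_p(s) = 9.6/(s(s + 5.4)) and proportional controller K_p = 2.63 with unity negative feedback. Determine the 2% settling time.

T_s ≈ 1.48 s

From 1 + K_pG_p(s) = 0: s² + 5.4s + 25.25 = 0 ⇒ ω_n = 5.025, ζ = 0.5373.
2% settling time T_s ≈ 4/(ζω_n) = 4/2.7 = 1.48 s.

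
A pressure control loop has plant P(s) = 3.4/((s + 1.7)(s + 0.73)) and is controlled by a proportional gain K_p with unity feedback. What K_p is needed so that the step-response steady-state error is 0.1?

K_p = 3.28

Steady-state error for a unit step on this type-0 loop is 1/(1 + K_p·P(0)).
P(0) = 2.74. Require 1/(1 + K_p·2.74) = 0.1, so 1 + 2.74·K_p = 10.
K_p = (10 − 1)/2.74 = 3.28.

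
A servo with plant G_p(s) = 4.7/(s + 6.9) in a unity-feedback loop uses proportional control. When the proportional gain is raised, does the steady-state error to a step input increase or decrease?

e_ss = 1/(1 + K_p·G_p(0)); a larger K_p raises the denominator, so e_ss decreases.

decrease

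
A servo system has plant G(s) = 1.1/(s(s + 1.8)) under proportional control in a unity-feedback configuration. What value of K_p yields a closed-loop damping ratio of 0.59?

K_p = 2.12

Closed-loop characteristic equation: s² + 1.8s + K_p·1.1 = 0.
So ω_n = √(1.1K_p) and 2ζω_n = 1.8, giving ζ = 1.8/(2√(1.1K_p)).
Setting ζ = 0.59: √(1.1K_p) = 1.8/(2·0.59) = 1.525, so K_p = 2.327/1.1 = 2.12.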